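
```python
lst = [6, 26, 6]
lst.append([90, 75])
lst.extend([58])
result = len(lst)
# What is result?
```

After line 1: lst = [6, 26, 6]
After line 2 (append adds [90, 75] as single element): lst = [6, 26, 6, [90, 75]]
After line 3 (extend unpacks [58], adds 58): lst = [6, 26, 6, [90, 75], 58]
After line 4: result = len(lst) = 5

5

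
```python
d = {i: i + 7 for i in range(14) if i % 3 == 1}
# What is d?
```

{1: 8, 4: 11, 7: 14, 10: 17, 13: 20}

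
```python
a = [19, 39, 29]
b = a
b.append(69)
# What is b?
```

After line 1: a = [19, 39, 29]
After line 2 (b = a is an alias, same object): a = [19, 39, 29], b = [19, 39, 29]
After line 3 (b.append mutates the shared list): a = [19, 39, 29, 69], b = [19, 39, 29, 69]

[19, 39, 29, 69]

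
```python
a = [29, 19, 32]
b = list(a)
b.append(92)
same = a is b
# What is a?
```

After line 1: a = [29, 19, 32]
After line 2 (b = list(a) is a shallow copy, new object): a = [29, 19, 32], b = [29, 19, 32]
After line 3 (append only mutates b): a = [29, 19, 32], b = [29, 19, 32, 92]
After line 4 (same = a is b; different objects -> False): same = False

[29, 19, 32]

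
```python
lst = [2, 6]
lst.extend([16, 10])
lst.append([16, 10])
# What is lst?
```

After line 1: lst = [2, 6]
After line 2 (extend unpacks [16, 10]): lst = [2, 6, 16, 10]
After line 3 (append adds [16, 10] as single element): lst = [2, 6, 16, 10, [16, 10]]

[2, 6, 16, 10, [16, 10]]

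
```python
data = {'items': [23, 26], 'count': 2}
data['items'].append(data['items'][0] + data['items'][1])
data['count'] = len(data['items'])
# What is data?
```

After line 1: data = {'items': [23, 26], 'count': 2}
After line 2 (append 23 + 26 = 49): data = {'items': [23, 26, 49], 'count': 2}
After line 3 (count = len(items) = 3): data = {'items': [23, 26, 49], 'count': 3}

{'items': [23, 26, 49], 'count': 3}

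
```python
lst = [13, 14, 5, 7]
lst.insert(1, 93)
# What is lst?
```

[13, 93, 14, 5, 7]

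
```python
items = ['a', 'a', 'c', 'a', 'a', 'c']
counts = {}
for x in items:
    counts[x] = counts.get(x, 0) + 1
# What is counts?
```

Initial: counts = {}, items = ['a', 'a', 'c', 'a', 'a', 'c']
See 'a': counts = {'a': 1}
See 'a': counts = {'a': 2}
See 'c': counts = {'a': 2, 'c': 1}
See 'a': counts = {'a': 3, 'c': 1}
See 'a': counts = {'a': 4, 'c': 1}
See 'c': counts = {'a': 4, 'c': 2}

{'a': 4, 'c': 2}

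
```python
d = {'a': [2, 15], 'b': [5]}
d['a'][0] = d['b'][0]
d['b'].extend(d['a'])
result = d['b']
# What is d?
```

After line 1: d = {'a': [2, 15], 'b': [5]}
After line 2 (a[0] = b[0] = 5): d = {'a': [5, 15], 'b': [5]}
After line 3 (b.extend(a) appends [5, 15]): d = {'a': [5, 15], 'b': [5, 5, 15]}
After line 4: result = d['b'] = [5, 5, 15]

{'a': [5, 15], 'b': [5, 5, 15]}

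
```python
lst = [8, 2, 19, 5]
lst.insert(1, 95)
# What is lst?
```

[8, 95, 2, 19, 5]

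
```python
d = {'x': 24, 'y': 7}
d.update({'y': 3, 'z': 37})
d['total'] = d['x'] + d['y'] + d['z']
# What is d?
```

After line 1: d = {'x': 24, 'y': 7}
After line 2 (y overwritten, z added): d = {'x': 24, 'y': 3, 'z': 37}
After line 3 (total = 24 + 3 + 37 = 64): d = {'x': 24, 'y': 3, 'z': 37, 'total': 64}

{'x': 24, 'y': 3, 'z': 37, 'total': 64}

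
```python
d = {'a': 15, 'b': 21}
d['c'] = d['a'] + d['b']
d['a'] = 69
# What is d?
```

After line 1: d = {'a': 15, 'b': 21}
After line 2 (d['c'] = 15 + 21): d = {'a': 15, 'b': 21, 'c': 36}
After line 3: d = {'a': 69, 'b': 21, 'c': 36}

{'a': 69, 'b': 21, 'c': 36}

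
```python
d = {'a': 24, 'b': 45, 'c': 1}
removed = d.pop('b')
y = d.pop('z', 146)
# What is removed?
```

After line 1: d = {'a': 24, 'b': 45, 'c': 1}
After line 2 (pop 'b' returns 45): d = {'a': 24, 'c': 1}, removed = 45
After line 3 (pop 'z' missing, returns default 146): d = {'a': 24, 'c': 1}, y = 146

45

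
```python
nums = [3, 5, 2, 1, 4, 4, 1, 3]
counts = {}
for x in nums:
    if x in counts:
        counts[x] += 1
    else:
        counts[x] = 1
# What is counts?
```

Initial: counts = {}, nums = [3, 5, 2, 1, 4, 4, 1, 3]
See 3: counts = {3: 1}
See 5: counts = {3: 1, 5: 1}
See 2: counts = {3: 1, 5: 1, 2: 1}
See 1: counts = {3: 1, 5: 1, 2: 1, 1: 1}
See 4: counts = {3: 1, 5: 1, 2: 1, 1: 1, 4: 1}
See 4: counts = {3: 1, 5: 1, 2: 1, 1: 1, 4: 2}
See 1: counts = {3: 1, 5: 1, 2: 1, 1: 2, 4: 2}
See 3: counts = {3: 2, 5: 1, 2: 1, 1: 2, 4: 2}

{3: 2, 5: 1, 2: 1, 1: 2, 4: 2}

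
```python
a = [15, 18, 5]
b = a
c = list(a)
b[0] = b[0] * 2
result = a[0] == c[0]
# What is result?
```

After line 1: a = [15, 18, 5]
After line 2 (b = a, alias): a = [15, 18, 5], b = [15, 18, 5]
After line 3 (c = list(a) is a copy, new object): c = [15, 18, 5]
After line 4 (b[0] = 15 * 2 = 30; mutates shared a/b): a = b = [30, 18, 5], c = [15, 18, 5]
After line 5 (a[0] = 30, c[0] = 15; result = False)

False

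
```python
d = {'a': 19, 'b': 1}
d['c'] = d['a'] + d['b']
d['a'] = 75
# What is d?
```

After line 1: d = {'a': 19, 'b': 1}
After line 2 (d['c'] = 19 + 1): d = {'a': 19, 'b': 1, 'c': 20}
After line 3: d = {'a': 75, 'b': 1, 'c': 20}

{'a': 75, 'b': 1, 'c': 20}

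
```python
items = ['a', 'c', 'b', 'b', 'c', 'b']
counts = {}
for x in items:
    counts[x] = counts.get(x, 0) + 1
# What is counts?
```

Initial: counts = {}, items = ['a', 'c', 'b', 'b', 'c', 'b']
See 'a': counts = {'a': 1}
See 'c': counts = {'a': 1, 'c': 1}
See 'b': counts = {'a': 1, 'c': 1, 'b': 1}
See 'b': counts = {'a': 1, 'c': 1, 'b': 2}
See 'c': counts = {'a': 1, 'c': 2, 'b': 2}
See 'b': counts = {'a': 1, 'c': 2, 'b': 3}

{'a': 1, 'c': 2, 'b': 3}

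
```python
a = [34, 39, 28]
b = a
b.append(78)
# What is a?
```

After line 1: a = [34, 39, 28]
After line 2 (b = a is an alias, same object): a = [34, 39, 28], b = [34, 39, 28]
After line 3 (b.append mutates the shared list): a = [34, 39, 28, 78], b = [34, 39, 28, 78]

[34, 39, 28, 78]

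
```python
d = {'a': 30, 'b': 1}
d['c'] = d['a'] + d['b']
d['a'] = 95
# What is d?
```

After line 1: d = {'a': 30, 'b': 1}
After line 2 (d['c'] = 30 + 1): d = {'a': 30, 'b': 1, 'c': 31}
After line 3: d = {'a': 95, 'b': 1, 'c': 31}

{'a': 95, 'b': 1, 'c': 31}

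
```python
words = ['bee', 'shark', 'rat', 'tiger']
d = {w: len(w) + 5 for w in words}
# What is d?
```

{'bee': 8, 'shark': 10, 'rat': 8, 'tiger': 10}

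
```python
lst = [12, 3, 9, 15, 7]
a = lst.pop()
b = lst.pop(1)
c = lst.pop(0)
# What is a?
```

After line 1: lst = [12, 3, 9, 15, 7]
After line 2 (pop() -> a = 7): lst = [12, 3, 9, 15]
After line 3 (pop(1) -> b = 3): lst = [12, 9, 15]
After line 4 (pop(0) -> c = 12): lst = [9, 15]

7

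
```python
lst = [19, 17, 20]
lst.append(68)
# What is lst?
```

[19, 17, 20, 68]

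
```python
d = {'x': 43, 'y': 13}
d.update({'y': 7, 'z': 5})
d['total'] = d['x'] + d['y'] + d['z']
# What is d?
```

After line 1: d = {'x': 43, 'y': 13}
After line 2 (y overwritten, z added): d = {'x': 43, 'y': 7, 'z': 5}
After line 3 (total = 43 + 7 + 5 = 55): d = {'x': 43, 'y': 7, 'z': 5, 'total': 55}

{'x': 43, 'y': 7, 'z': 5, 'total': 55}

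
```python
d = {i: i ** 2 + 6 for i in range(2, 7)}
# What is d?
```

{2: 10, 3: 15, 4: 22, 5: 31, 6: 42}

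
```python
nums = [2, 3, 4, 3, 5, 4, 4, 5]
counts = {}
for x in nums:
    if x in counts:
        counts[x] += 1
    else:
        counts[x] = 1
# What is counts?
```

Initial: counts = {}, nums = [2, 3, 4, 3, 5, 4, 4, 5]
See 2: counts = {2: 1}
See 3: counts = {2: 1, 3: 1}
See 4: counts = {2: 1, 3: 1, 4: 1}
See 3: counts = {2: 1, 3: 2, 4: 1}
See 5: counts = {2: 1, 3: 2, 4: 1, 5: 1}
See 4: counts = {2: 1, 3: 2, 4: 2, 5: 1}
See 4: counts = {2: 1, 3: 2, 4: 3, 5: 1}
See 5: counts = {2: 1, 3: 2, 4: 3, 5: 2}

{2: 1, 3: 2, 4: 3, 5: 2}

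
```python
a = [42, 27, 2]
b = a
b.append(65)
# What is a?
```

After line 1: a = [42, 27, 2]
After line 2 (b = a is an alias, same object): a = [42, 27, 2], b = [42, 27, 2]
After line 3 (b.append mutates the shared list): a = [42, 27, 2, 65], b = [42, 27, 2, 65]

[42, 27, 2, 65]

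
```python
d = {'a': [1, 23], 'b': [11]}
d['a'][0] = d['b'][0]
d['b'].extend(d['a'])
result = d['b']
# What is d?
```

After line 1: d = {'a': [1, 23], 'b': [11]}
After line 2 (a[0] = b[0] = 11): d = {'a': [11, 23], 'b': [11]}
After line 3 (b.extend(a) appends [11, 23]): d = {'a': [11, 23], 'b': [11, 11, 23]}
After line 4: result = d['b'] = [11, 11, 23]

{'a': [11, 23], 'b': [11, 11, 23]}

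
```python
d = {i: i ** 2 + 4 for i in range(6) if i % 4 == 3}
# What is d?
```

{3: 13}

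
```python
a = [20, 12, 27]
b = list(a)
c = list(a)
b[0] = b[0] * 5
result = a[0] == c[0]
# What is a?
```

After line 1: a = [20, 12, 27]
After line 2 (b = list(a), copy): a = [20, 12, 27], b = [20, 12, 27]
After line 3 (c = list(a) is a copy, new object): c = [20, 12, 27]
After line 4 (b[0] = 20 * 5 = 100; only b mutates (copy)): a = [20, 12, 27], b = [100, 12, 27], c = [20, 12, 27]
After line 5 (a[0] = 20, c[0] = 20; result = True)

[20, 12, 27]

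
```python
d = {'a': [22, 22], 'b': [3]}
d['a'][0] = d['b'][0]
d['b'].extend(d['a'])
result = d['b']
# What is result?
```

After line 1: d = {'a': [22, 22], 'b': [3]}
After line 2 (a[0] = b[0] = 3): d = {'a': [3, 22], 'b': [3]}
After line 3 (b.extend(a) appends [3, 22]): d = {'a': [3, 22], 'b': [3, 3, 22]}
After line 4: result = d['b'] = [3, 3, 22]

[3, 3, 22]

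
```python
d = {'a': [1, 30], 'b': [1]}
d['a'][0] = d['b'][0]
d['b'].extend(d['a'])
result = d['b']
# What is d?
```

After line 1: d = {'a': [1, 30], 'b': [1]}
After line 2 (a[0] = b[0] = 1): d = {'a': [1, 30], 'b': [1]}
After line 3 (b.extend(a) appends [1, 30]): d = {'a': [1, 30], 'b': [1, 1, 30]}
After line 4: result = d['b'] = [1, 1, 30]

{'a': [1, 30], 'b': [1, 1, 30]}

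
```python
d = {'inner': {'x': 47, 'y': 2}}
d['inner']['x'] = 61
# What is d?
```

After line 1: d = {'inner': {'x': 47, 'y': 2}}
After line 2 (inner x overwritten): d = {'inner': {'x': 61, 'y': 2}}

{'inner': {'x': 61, 'y': 2}}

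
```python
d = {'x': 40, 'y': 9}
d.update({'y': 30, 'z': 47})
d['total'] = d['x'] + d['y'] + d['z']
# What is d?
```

After line 1: d = {'x': 40, 'y': 9}
After line 2 (y overwritten, z added): d = {'x': 40, 'y': 30, 'z': 47}
After line 3 (total = 40 + 30 + 47 = 117): d = {'x': 40, 'y': 30, 'z': 47, 'total': 117}

{'x': 40, 'y': 30, 'z': 47, 'total': 117}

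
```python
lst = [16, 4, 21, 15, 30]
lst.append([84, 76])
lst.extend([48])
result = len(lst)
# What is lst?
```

After line 1: lst = [16, 4, 21, 15, 30]
After line 2 (append adds [84, 76] as single element): lst = [16, 4, 21, 15, 30, [84, 76]]
After line 3 (extend unpacks [48], adds 48): lst = [16, 4, 21, 15, 30, [84, 76], 48]
After line 4: result = len(lst) = 7

[16, 4, 21, 15, 30, [84, 76], 48]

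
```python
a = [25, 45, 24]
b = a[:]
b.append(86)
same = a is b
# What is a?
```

After line 1: a = [25, 45, 24]
After line 2 (b = a[:] is a shallow copy, new object): a = [25, 45, 24], b = [25, 45, 24]
After line 3 (append only mutates b): a = [25, 45, 24], b = [25, 45, 24, 86]
After line 4 (same = a is b; different objects -> False): same = False

[25, 45, 24]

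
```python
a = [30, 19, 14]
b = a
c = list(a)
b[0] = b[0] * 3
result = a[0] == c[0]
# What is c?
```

After line 1: a = [30, 19, 14]
After line 2 (b = a, alias): a = [30, 19, 14], b = [30, 19, 14]
After line 3 (c = list(a) is a copy, new object): c = [30, 19, 14]
After line 4 (b[0] = 30 * 3 = 90; mutates shared a/b): a = b = [90, 19, 14], c = [30, 19, 14]
After line 5 (a[0] = 90, c[0] = 30; result = False)

[30, 19, 14]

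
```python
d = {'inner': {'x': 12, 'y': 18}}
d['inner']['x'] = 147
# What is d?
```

After line 1: d = {'inner': {'x': 12, 'y': 18}}
After line 2 (inner x overwritten): d = {'inner': {'x': 147, 'y': 18}}

{'inner': {'x': 147, 'y': 18}}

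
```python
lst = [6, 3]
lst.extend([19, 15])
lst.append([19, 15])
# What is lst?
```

After line 1: lst = [6, 3]
After line 2 (extend unpacks [19, 15]): lst = [6, 3, 19, 15]
After line 3 (append adds [19, 15] as single element): lst = [6, 3, 19, 15, [19, 15]]

[6, 3, 19, 15, [19, 15]]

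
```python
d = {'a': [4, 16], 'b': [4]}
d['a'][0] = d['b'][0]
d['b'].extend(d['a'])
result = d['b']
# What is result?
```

After line 1: d = {'a': [4, 16], 'b': [4]}
After line 2 (a[0] = b[0] = 4): d = {'a': [4, 16], 'b': [4]}
After line 3 (b.extend(a) appends [4, 16]): d = {'a': [4, 16], 'b': [4, 4, 16]}
After line 4: result = d['b'] = [4, 4, 16]

[4, 4, 16]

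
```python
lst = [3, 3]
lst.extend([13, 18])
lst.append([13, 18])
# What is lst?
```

After line 1: lst = [3, 3]
After line 2 (extend unpacks [13, 18]): lst = [3, 3, 13, 18]
After line 3 (append adds [13, 18] as single element): lst = [3, 3, 13, 18, [13, 18]]

[3, 3, 13, 18, [13, 18]]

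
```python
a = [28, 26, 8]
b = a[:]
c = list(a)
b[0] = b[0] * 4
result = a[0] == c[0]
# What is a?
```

After line 1: a = [28, 26, 8]
After line 2 (b = a[:], copy): a = [28, 26, 8], b = [28, 26, 8]
After line 3 (c = list(a) is a copy, new object): c = [28, 26, 8]
After line 4 (b[0] = 28 * 4 = 112; only b mutates (copy)): a = [28, 26, 8], b = [112, 26, 8], c = [28, 26, 8]
After line 5 (a[0] = 28, c[0] = 28; result = True)

[28, 26, 8]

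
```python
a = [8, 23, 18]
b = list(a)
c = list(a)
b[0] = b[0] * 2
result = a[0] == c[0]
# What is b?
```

After line 1: a = [8, 23, 18]
After line 2 (b = list(a), copy): a = [8, 23, 18], b = [8, 23, 18]
After line 3 (c = list(a) is a copy, new object): c = [8, 23, 18]
After line 4 (b[0] = 8 * 2 = 16; only b mutates (copy)): a = [8, 23, 18], b = [16, 23, 18], c = [8, 23, 18]
After line 5 (a[0] = 8, c[0] = 8; result = True)

[16, 23, 18]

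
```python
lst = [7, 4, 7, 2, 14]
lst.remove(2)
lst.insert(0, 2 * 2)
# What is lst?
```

After line 1: lst = [7, 4, 7, 2, 14]
After line 2 (remove first 2): lst = [7, 4, 7, 14]
After line 3 (insert 4 at index 0): lst = [4, 7, 4, 7, 14]

[4, 7, 4, 7, 14]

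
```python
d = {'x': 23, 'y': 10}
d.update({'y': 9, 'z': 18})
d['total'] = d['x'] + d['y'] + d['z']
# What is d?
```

After line 1: d = {'x': 23, 'y': 10}
After line 2 (y overwritten, z added): d = {'x': 23, 'y': 9, 'z': 18}
After line 3 (total = 23 + 9 + 18 = 50): d = {'x': 23, 'y': 9, 'z': 18, 'total': 50}

{'x': 23, 'y': 9, 'z': 18, 'total': 50}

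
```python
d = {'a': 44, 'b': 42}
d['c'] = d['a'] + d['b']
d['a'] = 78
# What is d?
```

After line 1: d = {'a': 44, 'b': 42}
After line 2 (d['c'] = 44 + 42): d = {'a': 44, 'b': 42, 'c': 86}
After line 3: d = {'a': 78, 'b': 42, 'c': 86}

{'a': 78, 'b': 42, 'c': 86}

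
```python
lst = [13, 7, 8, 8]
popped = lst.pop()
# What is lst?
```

[13, 7, 8]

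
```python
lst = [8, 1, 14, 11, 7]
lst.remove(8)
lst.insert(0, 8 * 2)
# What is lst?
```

After line 1: lst = [8, 1, 14, 11, 7]
After line 2 (remove first 8): lst = [1, 14, 11, 7]
After line 3 (insert 16 at index 0): lst = [16, 1, 14, 11, 7]

[16, 1, 14, 11, 7]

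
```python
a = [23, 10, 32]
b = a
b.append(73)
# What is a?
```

After line 1: a = [23, 10, 32]
After line 2 (b = a is an alias, same object): a = [23, 10, 32], b = [23, 10, 32]
After line 3 (b.append mutates the shared list): a = [23, 10, 32, 73], b = [23, 10, 32, 73]

[23, 10, 32, 73]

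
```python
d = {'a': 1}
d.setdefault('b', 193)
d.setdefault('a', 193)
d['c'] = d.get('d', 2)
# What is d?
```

After line 1: d = {'a': 1}
After line 2 (setdefault adds 'b'=193): d = {'a': 1, 'b': 193}
After line 3 (setdefault 'a' no-op, already exists): d = {'a': 1, 'b': 193}
After line 4 (get('d', 2) returns default since 'd' not in d): d = {'a': 1, 'b': 193, 'c': 2}

{'a': 1, 'b': 193, 'c': 2}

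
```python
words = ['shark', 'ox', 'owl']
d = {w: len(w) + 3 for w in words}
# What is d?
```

{'shark': 8, 'ox': 5, 'owl': 6}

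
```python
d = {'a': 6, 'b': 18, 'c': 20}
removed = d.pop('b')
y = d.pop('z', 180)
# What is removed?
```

After line 1: d = {'a': 6, 'b': 18, 'c': 20}
After line 2 (pop 'b' returns 18): d = {'a': 6, 'c': 20}, removed = 18
After line 3 (pop 'z' missing, returns default 180): d = {'a': 6, 'c': 20}, y = 180

18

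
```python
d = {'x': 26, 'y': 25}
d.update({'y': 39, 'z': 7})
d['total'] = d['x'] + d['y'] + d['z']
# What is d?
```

After line 1: d = {'x': 26, 'y': 25}
After line 2 (y overwritten, z added): d = {'x': 26, 'y': 39, 'z': 7}
After line 3 (total = 26 + 39 + 7 = 72): d = {'x': 26, 'y': 39, 'z': 7, 'total': 72}

{'x': 26, 'y': 39, 'z': 7, 'total': 72}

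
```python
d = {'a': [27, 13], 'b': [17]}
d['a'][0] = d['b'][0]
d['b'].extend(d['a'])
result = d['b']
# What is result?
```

After line 1: d = {'a': [27, 13], 'b': [17]}
After line 2 (a[0] = b[0] = 17): d = {'a': [17, 13], 'b': [17]}
After line 3 (b.extend(a) appends [17, 13]): d = {'a': [17, 13], 'b': [17, 17, 13]}
After line 4: result = d['b'] = [17, 17, 13]

[17, 17, 13]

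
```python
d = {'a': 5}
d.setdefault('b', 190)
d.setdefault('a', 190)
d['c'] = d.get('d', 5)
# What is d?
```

After line 1: d = {'a': 5}
After line 2 (setdefault adds 'b'=190): d = {'a': 5, 'b': 190}
After line 3 (setdefault 'a' no-op, already exists): d = {'a': 5, 'b': 190}
After line 4 (get('d', 5) returns default since 'd' not in d): d = {'a': 5, 'b': 190, 'c': 5}

{'a': 5, 'b': 190, 'c': 5}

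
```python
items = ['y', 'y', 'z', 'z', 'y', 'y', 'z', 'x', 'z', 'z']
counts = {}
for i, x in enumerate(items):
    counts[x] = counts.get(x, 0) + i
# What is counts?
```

Initial: counts = {}, items = ['y', 'y', 'z', 'z', 'y', 'y', 'z', 'x', 'z', 'z']
i=0, x='y': counts = {'y': 0}
i=1, x='y': counts = {'y': 1}
i=2, x='z': counts = {'y': 1, 'z': 2}
i=3, x='z': counts = {'y': 1, 'z': 5}
i=4, x='y': counts = {'y': 5, 'z': 5}
i=5, x='y': counts = {'y': 10, 'z': 5}
i=6, x='z': counts = {'y': 10, 'z': 11}
i=7, x='x': counts = {'y': 10, 'z': 11, 'x': 7}
i=8, x='z': counts = {'y': 10, 'z': 19, 'x': 7}
i=9, x='z': counts = {'y': 10, 'z': 28, 'x': 7}

{'y': 10, 'z': 28, 'x': 7}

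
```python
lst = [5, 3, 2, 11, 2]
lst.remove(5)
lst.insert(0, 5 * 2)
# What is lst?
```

After line 1: lst = [5, 3, 2, 11, 2]
After line 2 (remove first 5): lst = [3, 2, 11, 2]
After line 3 (insert 10 at index 0): lst = [10, 3, 2, 11, 2]

[10, 3, 2, 11, 2]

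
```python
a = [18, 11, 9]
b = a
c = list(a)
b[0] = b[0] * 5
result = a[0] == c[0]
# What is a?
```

After line 1: a = [18, 11, 9]
After line 2 (b = a, alias): a = [18, 11, 9], b = [18, 11, 9]
After line 3 (c = list(a) is a copy, new object): c = [18, 11, 9]
After line 4 (b[0] = 18 * 5 = 90; mutates shared a/b): a = b = [90, 11, 9], c = [18, 11, 9]
After line 5 (a[0] = 90, c[0] = 18; result = False)

[90, 11, 9]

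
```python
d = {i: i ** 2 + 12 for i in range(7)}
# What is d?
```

{0: 12, 1: 13, 2: 16, 3: 21, 4: 28, 5: 37, 6: 48}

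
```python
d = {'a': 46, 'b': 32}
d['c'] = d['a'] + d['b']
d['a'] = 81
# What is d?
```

After line 1: d = {'a': 46, 'b': 32}
After line 2 (d['c'] = 46 + 32): d = {'a': 46, 'b': 32, 'c': 78}
After line 3: d = {'a': 81, 'b': 32, 'c': 78}

{'a': 81, 'b': 32, 'c': 78}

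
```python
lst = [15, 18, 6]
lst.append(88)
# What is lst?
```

[15, 18, 6, 88]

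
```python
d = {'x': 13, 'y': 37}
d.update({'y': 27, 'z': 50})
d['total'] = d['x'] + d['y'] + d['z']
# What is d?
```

After line 1: d = {'x': 13, 'y': 37}
After line 2 (y overwritten, z added): d = {'x': 13, 'y': 27, 'z': 50}
After line 3 (total = 13 + 27 + 50 = 90): d = {'x': 13, 'y': 27, 'z': 50, 'total': 90}

{'x': 13, 'y': 27, 'z': 50, 'total': 90}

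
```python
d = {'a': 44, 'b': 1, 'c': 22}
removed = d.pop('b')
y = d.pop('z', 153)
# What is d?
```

After line 1: d = {'a': 44, 'b': 1, 'c': 22}
After line 2 (pop 'b' returns 1): d = {'a': 44, 'c': 22}, removed = 1
After line 3 (pop 'z' missing, returns default 153): d = {'a': 44, 'c': 22}, y = 153

{'a': 44, 'c': 22}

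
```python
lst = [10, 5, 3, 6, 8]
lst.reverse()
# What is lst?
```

[8, 6, 3, 5, 10]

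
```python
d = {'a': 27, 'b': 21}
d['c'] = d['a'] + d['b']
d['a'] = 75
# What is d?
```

After line 1: d = {'a': 27, 'b': 21}
After line 2 (d['c'] = 27 + 21): d = {'a': 27, 'b': 21, 'c': 48}
After line 3: d = {'a': 75, 'b': 21, 'c': 48}

{'a': 75, 'b': 21, 'c': 48}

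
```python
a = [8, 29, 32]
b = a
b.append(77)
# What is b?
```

After line 1: a = [8, 29, 32]
After line 2 (b = a is an alias, same object): a = [8, 29, 32], b = [8, 29, 32]
After line 3 (b.append mutates the shared list): a = [8, 29, 32, 77], b = [8, 29, 32, 77]

[8, 29, 32, 77]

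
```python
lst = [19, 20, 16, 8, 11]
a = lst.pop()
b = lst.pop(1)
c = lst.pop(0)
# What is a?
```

After line 1: lst = [19, 20, 16, 8, 11]
After line 2 (pop() -> a = 11): lst = [19, 20, 16, 8]
After line 3 (pop(1) -> b = 20): lst = [19, 16, 8]
After line 4 (pop(0) -> c = 19): lst = [16, 8]

11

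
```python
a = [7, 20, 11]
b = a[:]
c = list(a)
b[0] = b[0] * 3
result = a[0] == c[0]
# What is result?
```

After line 1: a = [7, 20, 11]
After line 2 (b = a[:], copy): a = [7, 20, 11], b = [7, 20, 11]
After line 3 (c = list(a) is a copy, new object): c = [7, 20, 11]
After line 4 (b[0] = 7 * 3 = 21; only b mutates (copy)): a = [7, 20, 11], b = [21, 20, 11], c = [7, 20, 11]
After line 5 (a[0] = 7, c[0] = 7; result = True)

True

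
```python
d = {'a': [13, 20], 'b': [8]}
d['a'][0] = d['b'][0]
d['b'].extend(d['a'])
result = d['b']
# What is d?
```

After line 1: d = {'a': [13, 20], 'b': [8]}
After line 2 (a[0] = b[0] = 8): d = {'a': [8, 20], 'b': [8]}
After line 3 (b.extend(a) appends [8, 20]): d = {'a': [8, 20], 'b': [8, 8, 20]}
After line 4: result = d['b'] = [8, 8, 20]

{'a': [8, 20], 'b': [8, 8, 20]}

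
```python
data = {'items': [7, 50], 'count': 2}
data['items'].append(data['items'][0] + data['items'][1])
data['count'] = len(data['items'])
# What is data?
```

After line 1: data = {'items': [7, 50], 'count': 2}
After line 2 (append 7 + 50 = 57): data = {'items': [7, 50, 57], 'count': 2}
After line 3 (count = len(items) = 3): data = {'items': [7, 50, 57], 'count': 3}

{'items': [7, 50, 57], 'count': 3}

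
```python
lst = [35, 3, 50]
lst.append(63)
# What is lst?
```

[35, 3, 50, 63]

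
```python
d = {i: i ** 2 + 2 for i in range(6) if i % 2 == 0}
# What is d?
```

{0: 2, 2: 6, 4: 18}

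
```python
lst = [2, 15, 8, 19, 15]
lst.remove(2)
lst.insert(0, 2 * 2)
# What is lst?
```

After line 1: lst = [2, 15, 8, 19, 15]
After line 2 (remove first 2): lst = [15, 8, 19, 15]
After line 3 (insert 4 at index 0): lst = [4, 15, 8, 19, 15]

[4, 15, 8, 19, 15]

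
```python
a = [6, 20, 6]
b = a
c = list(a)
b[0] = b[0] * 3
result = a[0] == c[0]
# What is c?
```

After line 1: a = [6, 20, 6]
After line 2 (b = a, alias): a = [6, 20, 6], b = [6, 20, 6]
After line 3 (c = list(a) is a copy, new object): c = [6, 20, 6]
After line 4 (b[0] = 6 * 3 = 18; mutates shared a/b): a = b = [18, 20, 6], c = [6, 20, 6]
After line 5 (a[0] = 18, c[0] = 6; result = False)

[6, 20, 6]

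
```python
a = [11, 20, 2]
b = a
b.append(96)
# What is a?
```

After line 1: a = [11, 20, 2]
After line 2 (b = a is an alias, same object): a = [11, 20, 2], b = [11, 20, 2]
After line 3 (b.append mutates the shared list): a = [11, 20, 2, 96], b = [11, 20, 2, 96]

[11, 20, 2, 96]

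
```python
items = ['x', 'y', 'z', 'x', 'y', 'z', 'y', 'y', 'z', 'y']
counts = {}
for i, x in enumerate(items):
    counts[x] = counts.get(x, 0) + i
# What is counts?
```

Initial: counts = {}, items = ['x', 'y', 'z', 'x', 'y', 'z', 'y', 'y', 'z', 'y']
i=0, x='x': counts = {'x': 0}
i=1, x='y': counts = {'x': 0, 'y': 1}
i=2, x='z': counts = {'x': 0, 'y': 1, 'z': 2}
i=3, x='x': counts = {'x': 3, 'y': 1, 'z': 2}
i=4, x='y': counts = {'x': 3, 'y': 5, 'z': 2}
i=5, x='z': counts = {'x': 3, 'y': 5, 'z': 7}
i=6, x='y': counts = {'x': 3, 'y': 11, 'z': 7}
i=7, x='y': counts = {'x': 3, 'y': 18, 'z': 7}
i=8, x='z': counts = {'x': 3, 'y': 18, 'z': 15}
i=9, x='y': counts = {'x': 3, 'y': 27, 'z': 15}

{'x': 3, 'y': 27, 'z': 15}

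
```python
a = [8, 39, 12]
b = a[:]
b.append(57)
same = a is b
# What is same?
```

After line 1: a = [8, 39, 12]
After line 2 (b = a[:] is a shallow copy, new object): a = [8, 39, 12], b = [8, 39, 12]
After line 3 (append only mutates b): a = [8, 39, 12], b = [8, 39, 12, 57]
After line 4 (same = a is b; different objects -> False): same = False

False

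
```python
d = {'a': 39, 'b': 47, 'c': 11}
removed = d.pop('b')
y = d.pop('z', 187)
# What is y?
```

After line 1: d = {'a': 39, 'b': 47, 'c': 11}
After line 2 (pop 'b' returns 47): d = {'a': 39, 'c': 11}, removed = 47
After line 3 (pop 'z' missing, returns default 187): d = {'a': 39, 'c': 11}, y = 187

187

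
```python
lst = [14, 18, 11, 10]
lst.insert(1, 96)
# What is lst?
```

[14, 96, 18, 11, 10]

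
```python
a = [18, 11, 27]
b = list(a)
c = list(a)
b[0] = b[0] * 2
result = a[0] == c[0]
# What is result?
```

After line 1: a = [18, 11, 27]
After line 2 (b = list(a), copy): a = [18, 11, 27], b = [18, 11, 27]
After line 3 (c = list(a) is a copy, new object): c = [18, 11, 27]
After line 4 (b[0] = 18 * 2 = 36; only b mutates (copy)): a = [18, 11, 27], b = [36, 11, 27], c = [18, 11, 27]
After line 5 (a[0] = 18, c[0] = 18; result = True)

True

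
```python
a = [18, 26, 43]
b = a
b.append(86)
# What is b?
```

After line 1: a = [18, 26, 43]
After line 2 (b = a is an alias, same object): a = [18, 26, 43], b = [18, 26, 43]
After line 3 (b.append mutates the shared list): a = [18, 26, 43, 86], b = [18, 26, 43, 86]

[18, 26, 43, 86]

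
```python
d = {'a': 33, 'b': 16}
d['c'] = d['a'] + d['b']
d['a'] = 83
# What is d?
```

After line 1: d = {'a': 33, 'b': 16}
After line 2 (d['c'] = 33 + 16): d = {'a': 33, 'b': 16, 'c': 49}
After line 3: d = {'a': 83, 'b': 16, 'c': 49}

{'a': 83, 'b': 16, 'c': 49}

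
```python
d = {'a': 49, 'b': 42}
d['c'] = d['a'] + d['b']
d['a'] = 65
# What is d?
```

After line 1: d = {'a': 49, 'b': 42}
After line 2 (d['c'] = 49 + 42): d = {'a': 49, 'b': 42, 'c': 91}
After line 3: d = {'a': 65, 'b': 42, 'c': 91}

{'a': 65, 'b': 42, 'c': 91}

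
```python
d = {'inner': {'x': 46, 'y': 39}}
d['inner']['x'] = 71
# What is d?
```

After line 1: d = {'inner': {'x': 46, 'y': 39}}
After line 2 (inner x overwritten): d = {'inner': {'x': 71, 'y': 39}}

{'inner': {'x': 71, 'y': 39}}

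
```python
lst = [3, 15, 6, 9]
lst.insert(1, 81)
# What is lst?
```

[3, 81, 15, 6, 9]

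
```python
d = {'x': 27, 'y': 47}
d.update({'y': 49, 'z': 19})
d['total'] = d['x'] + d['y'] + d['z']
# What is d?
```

After line 1: d = {'x': 27, 'y': 47}
After line 2 (y overwritten, z added): d = {'x': 27, 'y': 49, 'z': 19}
After line 3 (total = 27 + 49 + 19 = 95): d = {'x': 27, 'y': 49, 'z': 19, 'total': 95}

{'x': 27, 'y': 49, 'z': 19, 'total': 95}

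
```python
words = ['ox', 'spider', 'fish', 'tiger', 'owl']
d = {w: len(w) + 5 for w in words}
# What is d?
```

{'ox': 7, 'spider': 11, 'fish': 9, 'tiger': 10, 'owl': 8}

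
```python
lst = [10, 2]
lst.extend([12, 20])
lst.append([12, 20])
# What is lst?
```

After line 1: lst = [10, 2]
After line 2 (extend unpacks [12, 20]): lst = [10, 2, 12, 20]
After line 3 (append adds [12, 20] as single element): lst = [10, 2, 12, 20, [12, 20]]

[10, 2, 12, 20, [12, 20]]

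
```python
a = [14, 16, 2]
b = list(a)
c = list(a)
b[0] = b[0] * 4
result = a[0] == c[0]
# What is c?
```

After line 1: a = [14, 16, 2]
After line 2 (b = list(a), copy): a = [14, 16, 2], b = [14, 16, 2]
After line 3 (c = list(a) is a copy, new object): c = [14, 16, 2]
After line 4 (b[0] = 14 * 4 = 56; only b mutates (copy)): a = [14, 16, 2], b = [56, 16, 2], c = [14, 16, 2]
After line 5 (a[0] = 14, c[0] = 14; result = True)

[14, 16, 2]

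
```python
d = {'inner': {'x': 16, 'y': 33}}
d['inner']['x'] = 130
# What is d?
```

After line 1: d = {'inner': {'x': 16, 'y': 33}}
After line 2 (inner x overwritten): d = {'inner': {'x': 130, 'y': 33}}

{'inner': {'x': 130, 'y': 33}}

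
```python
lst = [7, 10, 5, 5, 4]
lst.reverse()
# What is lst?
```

[4, 5, 5, 10, 7]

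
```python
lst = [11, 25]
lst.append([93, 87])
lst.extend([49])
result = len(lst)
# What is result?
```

After line 1: lst = [11, 25]
After line 2 (append adds [93, 87] as single element): lst = [11, 25, [93, 87]]
After line 3 (extend unpacks [49], adds 49): lst = [11, 25, [93, 87], 49]
After line 4: result = len(lst) = 4

4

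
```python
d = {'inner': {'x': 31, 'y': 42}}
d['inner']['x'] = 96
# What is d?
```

After line 1: d = {'inner': {'x': 31, 'y': 42}}
After line 2 (inner x overwritten): d = {'inner': {'x': 96, 'y': 42}}

{'inner': {'x': 96, 'y': 42}}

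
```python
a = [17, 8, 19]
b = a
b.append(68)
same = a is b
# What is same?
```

After line 1: a = [17, 8, 19]
After line 2 (b = a is an alias, same object): a = [17, 8, 19], b = [17, 8, 19]
After line 3 (b.append mutates the shared list): a = [17, 8, 19, 68], b = [17, 8, 19, 68]
After line 4 (same = a is b; same object -> True): same = True

True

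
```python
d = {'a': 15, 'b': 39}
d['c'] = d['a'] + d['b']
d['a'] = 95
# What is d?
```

After line 1: d = {'a': 15, 'b': 39}
After line 2 (d['c'] = 15 + 39): d = {'a': 15, 'b': 39, 'c': 54}
After line 3: d = {'a': 95, 'b': 39, 'c': 54}

{'a': 95, 'b': 39, 'c': 54}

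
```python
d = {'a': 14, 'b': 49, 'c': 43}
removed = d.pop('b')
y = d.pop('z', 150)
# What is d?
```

After line 1: d = {'a': 14, 'b': 49, 'c': 43}
After line 2 (pop 'b' returns 49): d = {'a': 14, 'c': 43}, removed = 49
After line 3 (pop 'z' missing, returns default 150): d = {'a': 14, 'c': 43}, y = 150

{'a': 14, 'c': 43}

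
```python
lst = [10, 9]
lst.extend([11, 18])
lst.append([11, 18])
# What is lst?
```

After line 1: lst = [10, 9]
After line 2 (extend unpacks [11, 18]): lst = [10, 9, 11, 18]
After line 3 (append adds [11, 18] as single element): lst = [10, 9, 11, 18, [11, 18]]

[10, 9, 11, 18, [11, 18]]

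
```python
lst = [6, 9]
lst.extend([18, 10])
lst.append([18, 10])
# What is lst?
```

After line 1: lst = [6, 9]
After line 2 (extend unpacks [18, 10]): lst = [6, 9, 18, 10]
After line 3 (append adds [18, 10] as single element): lst = [6, 9, 18, 10, [18, 10]]

[6, 9, 18, 10, [18, 10]]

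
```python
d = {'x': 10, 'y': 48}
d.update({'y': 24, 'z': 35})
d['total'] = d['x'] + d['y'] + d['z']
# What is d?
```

After line 1: d = {'x': 10, 'y': 48}
After line 2 (y overwritten, z added): d = {'x': 10, 'y': 24, 'z': 35}
After line 3 (total = 10 + 24 + 35 = 69): d = {'x': 10, 'y': 24, 'z': 35, 'total': 69}

{'x': 10, 'y': 24, 'z': 35, 'total': 69}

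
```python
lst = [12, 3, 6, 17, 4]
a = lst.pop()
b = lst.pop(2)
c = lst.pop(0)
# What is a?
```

After line 1: lst = [12, 3, 6, 17, 4]
After line 2 (pop() -> a = 4): lst = [12, 3, 6, 17]
After line 3 (pop(2) -> b = 6): lst = [12, 3, 17]
After line 4 (pop(0) -> c = 12): lst = [3, 17]

4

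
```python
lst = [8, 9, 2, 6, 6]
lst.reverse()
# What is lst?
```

[6, 6, 2, 9, 8]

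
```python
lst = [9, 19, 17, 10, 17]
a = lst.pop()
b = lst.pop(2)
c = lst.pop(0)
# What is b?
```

After line 1: lst = [9, 19, 17, 10, 17]
After line 2 (pop() -> a = 17): lst = [9, 19, 17, 10]
After line 3 (pop(2) -> b = 17): lst = [9, 19, 10]
After line 4 (pop(0) -> c = 9): lst = [19, 10]

17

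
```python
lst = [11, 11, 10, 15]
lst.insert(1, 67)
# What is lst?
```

[11, 67, 11, 10, 15]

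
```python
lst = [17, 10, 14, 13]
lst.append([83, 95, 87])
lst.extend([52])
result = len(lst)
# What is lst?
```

After line 1: lst = [17, 10, 14, 13]
After line 2 (append adds [83, 95, 87] as single element): lst = [17, 10, 14, 13, [83, 95, 87]]
After line 3 (extend unpacks [52], adds 52): lst = [17, 10, 14, 13, [83, 95, 87], 52]
After line 4: result = len(lst) = 6

[17, 10, 14, 13, [83, 95, 87], 52]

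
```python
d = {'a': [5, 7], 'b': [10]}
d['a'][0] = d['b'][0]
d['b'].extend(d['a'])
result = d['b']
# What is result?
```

After line 1: d = {'a': [5, 7], 'b': [10]}
After line 2 (a[0] = b[0] = 10): d = {'a': [10, 7], 'b': [10]}
After line 3 (b.extend(a) appends [10, 7]): d = {'a': [10, 7], 'b': [10, 10, 7]}
After line 4: result = d['b'] = [10, 10, 7]

[10, 10, 7]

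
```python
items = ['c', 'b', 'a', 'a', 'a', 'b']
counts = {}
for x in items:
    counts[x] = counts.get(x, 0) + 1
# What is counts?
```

Initial: counts = {}, items = ['c', 'b', 'a', 'a', 'a', 'b']
See 'c': counts = {'c': 1}
See 'b': counts = {'c': 1, 'b': 1}
See 'a': counts = {'c': 1, 'b': 1, 'a': 1}
See 'a': counts = {'c': 1, 'b': 1, 'a': 2}
See 'a': counts = {'c': 1, 'b': 1, 'a': 3}
See 'b': counts = {'c': 1, 'b': 2, 'a': 3}

{'c': 1, 'b': 2, 'a': 3}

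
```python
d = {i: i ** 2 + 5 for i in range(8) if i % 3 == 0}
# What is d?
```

{0: 5, 3: 14, 6: 41}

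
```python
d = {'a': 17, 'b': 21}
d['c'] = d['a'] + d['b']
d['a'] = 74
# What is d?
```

After line 1: d = {'a': 17, 'b': 21}
After line 2 (d['c'] = 17 + 21): d = {'a': 17, 'b': 21, 'c': 38}
After line 3: d = {'a': 74, 'b': 21, 'c': 38}

{'a': 74, 'b': 21, 'c': 38}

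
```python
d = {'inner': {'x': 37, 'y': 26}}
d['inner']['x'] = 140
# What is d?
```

After line 1: d = {'inner': {'x': 37, 'y': 26}}
After line 2 (inner x overwritten): d = {'inner': {'x': 140, 'y': 26}}

{'inner': {'x': 140, 'y': 26}}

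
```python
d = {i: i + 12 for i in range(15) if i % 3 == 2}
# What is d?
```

{2: 14, 5: 17, 8: 20, 11: 23, 14: 26}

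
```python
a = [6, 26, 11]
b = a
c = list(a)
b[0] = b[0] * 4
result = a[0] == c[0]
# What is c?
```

After line 1: a = [6, 26, 11]
After line 2 (b = a, alias): a = [6, 26, 11], b = [6, 26, 11]
After line 3 (c = list(a) is a copy, new object): c = [6, 26, 11]
After line 4 (b[0] = 6 * 4 = 24; mutates shared a/b): a = b = [24, 26, 11], c = [6, 26, 11]
After line 5 (a[0] = 24, c[0] = 6; result = False)

[6, 26, 11]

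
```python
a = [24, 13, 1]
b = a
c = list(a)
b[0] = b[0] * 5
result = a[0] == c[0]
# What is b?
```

After line 1: a = [24, 13, 1]
After line 2 (b = a, alias): a = [24, 13, 1], b = [24, 13, 1]
After line 3 (c = list(a) is a copy, new object): c = [24, 13, 1]
After line 4 (b[0] = 24 * 5 = 120; mutates shared a/b): a = b = [120, 13, 1], c = [24, 13, 1]
After line 5 (a[0] = 120, c[0] = 24; result = False)

[120, 13, 1]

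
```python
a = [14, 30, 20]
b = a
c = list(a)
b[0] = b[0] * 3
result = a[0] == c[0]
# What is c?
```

After line 1: a = [14, 30, 20]
After line 2 (b = a, alias): a = [14, 30, 20], b = [14, 30, 20]
After line 3 (c = list(a) is a copy, new object): c = [14, 30, 20]
After line 4 (b[0] = 14 * 3 = 42; mutates shared a/b): a = b = [42, 30, 20], c = [14, 30, 20]
After line 5 (a[0] = 42, c[0] = 14; result = False)

[14, 30, 20]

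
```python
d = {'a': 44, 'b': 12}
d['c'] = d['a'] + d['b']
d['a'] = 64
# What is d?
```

After line 1: d = {'a': 44, 'b': 12}
After line 2 (d['c'] = 44 + 12): d = {'a': 44, 'b': 12, 'c': 56}
After line 3: d = {'a': 64, 'b': 12, 'c': 56}

{'a': 64, 'b': 12, 'c': 56}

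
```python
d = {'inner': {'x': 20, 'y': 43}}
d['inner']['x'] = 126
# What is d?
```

After line 1: d = {'inner': {'x': 20, 'y': 43}}
After line 2 (inner x overwritten): d = {'inner': {'x': 126, 'y': 43}}

{'inner': {'x': 126, 'y': 43}}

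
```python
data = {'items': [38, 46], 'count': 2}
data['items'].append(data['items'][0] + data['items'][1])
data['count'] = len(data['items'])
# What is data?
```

After line 1: data = {'items': [38, 46], 'count': 2}
After line 2 (append 38 + 46 = 84): data = {'items': [38, 46, 84], 'count': 2}
After line 3 (count = len(items) = 3): data = {'items': [38, 46, 84], 'count': 3}

{'items': [38, 46, 84], 'count': 3}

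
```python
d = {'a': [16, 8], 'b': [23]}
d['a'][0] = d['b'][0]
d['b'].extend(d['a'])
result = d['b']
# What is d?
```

After line 1: d = {'a': [16, 8], 'b': [23]}
After line 2 (a[0] = b[0] = 23): d = {'a': [23, 8], 'b': [23]}
After line 3 (b.extend(a) appends [23, 8]): d = {'a': [23, 8], 'b': [23, 23, 8]}
After line 4: result = d['b'] = [23, 23, 8]

{'a': [23, 8], 'b': [23, 23, 8]}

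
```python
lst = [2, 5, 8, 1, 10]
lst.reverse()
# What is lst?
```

[10, 1, 8, 5, 2]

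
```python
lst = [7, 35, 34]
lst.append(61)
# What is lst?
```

[7, 35, 34, 61]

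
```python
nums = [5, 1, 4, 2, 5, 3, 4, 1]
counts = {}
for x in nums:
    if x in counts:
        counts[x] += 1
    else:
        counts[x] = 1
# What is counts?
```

Initial: counts = {}, nums = [5, 1, 4, 2, 5, 3, 4, 1]
See 5: counts = {5: 1}
See 1: counts = {5: 1, 1: 1}
See 4: counts = {5: 1, 1: 1, 4: 1}
See 2: counts = {5: 1, 1: 1, 4: 1, 2: 1}
See 5: counts = {5: 2, 1: 1, 4: 1, 2: 1}
See 3: counts = {5: 2, 1: 1, 4: 1, 2: 1, 3: 1}
See 4: counts = {5: 2, 1: 1, 4: 2, 2: 1, 3: 1}
See 1: counts = {5: 2, 1: 2, 4: 2, 2: 1, 3: 1}

{5: 2, 1: 2, 4: 2, 2: 1, 3: 1}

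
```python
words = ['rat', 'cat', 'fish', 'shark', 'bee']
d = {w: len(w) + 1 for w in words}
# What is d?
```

{'rat': 4, 'cat': 4, 'fish': 5, 'shark': 6, 'bee': 4}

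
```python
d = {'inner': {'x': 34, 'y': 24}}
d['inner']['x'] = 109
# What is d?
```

After line 1: d = {'inner': {'x': 34, 'y': 24}}
After line 2 (inner x overwritten): d = {'inner': {'x': 109, 'y': 24}}

{'inner': {'x': 109, 'y': 24}}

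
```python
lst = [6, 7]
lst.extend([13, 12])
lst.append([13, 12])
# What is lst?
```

After line 1: lst = [6, 7]
After line 2 (extend unpacks [13, 12]): lst = [6, 7, 13, 12]
After line 3 (append adds [13, 12] as single element): lst = [6, 7, 13, 12, [13, 12]]

[6, 7, 13, 12, [13, 12]]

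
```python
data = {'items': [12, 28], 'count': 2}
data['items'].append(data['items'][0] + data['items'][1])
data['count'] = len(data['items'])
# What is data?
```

After line 1: data = {'items': [12, 28], 'count': 2}
After line 2 (append 12 + 28 = 40): data = {'items': [12, 28, 40], 'count': 2}
After line 3 (count = len(items) = 3): data = {'items': [12, 28, 40], 'count': 3}

{'items': [12, 28, 40], 'count': 3}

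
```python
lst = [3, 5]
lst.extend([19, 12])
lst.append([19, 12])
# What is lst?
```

After line 1: lst = [3, 5]
After line 2 (extend unpacks [19, 12]): lst = [3, 5, 19, 12]
After line 3 (append adds [19, 12] as single element): lst = [3, 5, 19, 12, [19, 12]]

[3, 5, 19, 12, [19, 12]]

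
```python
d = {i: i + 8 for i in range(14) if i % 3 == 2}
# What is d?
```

{2: 10, 5: 13, 8: 16, 11: 19}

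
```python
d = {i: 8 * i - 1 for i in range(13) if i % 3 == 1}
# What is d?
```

{1: 7, 4: 31, 7: 55, 10: 79}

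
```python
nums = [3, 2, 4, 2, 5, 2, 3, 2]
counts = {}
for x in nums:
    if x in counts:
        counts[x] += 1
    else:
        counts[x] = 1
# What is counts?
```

Initial: counts = {}, nums = [3, 2, 4, 2, 5, 2, 3, 2]
See 3: counts = {3: 1}
See 2: counts = {3: 1, 2: 1}
See 4: counts = {3: 1, 2: 1, 4: 1}
See 2: counts = {3: 1, 2: 2, 4: 1}
See 5: counts = {3: 1, 2: 2, 4: 1, 5: 1}
See 2: counts = {3: 1, 2: 3, 4: 1, 5: 1}
See 3: counts = {3: 2, 2: 3, 4: 1, 5: 1}
See 2: counts = {3: 2, 2: 4, 4: 1, 5: 1}

{3: 2, 2: 4, 4: 1, 5: 1}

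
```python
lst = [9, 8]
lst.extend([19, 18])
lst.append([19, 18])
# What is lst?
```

After line 1: lst = [9, 8]
After line 2 (extend unpacks [19, 18]): lst = [9, 8, 19, 18]
After line 3 (append adds [19, 18] as single element): lst = [9, 8, 19, 18, [19, 18]]

[9, 8, 19, 18, [19, 18]]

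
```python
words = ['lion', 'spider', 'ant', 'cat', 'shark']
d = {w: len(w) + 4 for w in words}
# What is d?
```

{'lion': 8, 'spider': 10, 'ant': 7, 'cat': 7, 'shark': 9}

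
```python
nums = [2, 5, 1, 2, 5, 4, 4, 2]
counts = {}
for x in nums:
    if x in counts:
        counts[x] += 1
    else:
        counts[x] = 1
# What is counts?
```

Initial: counts = {}, nums = [2, 5, 1, 2, 5, 4, 4, 2]
See 2: counts = {2: 1}
See 5: counts = {2: 1, 5: 1}
See 1: counts = {2: 1, 5: 1, 1: 1}
See 2: counts = {2: 2, 5: 1, 1: 1}
See 5: counts = {2: 2, 5: 2, 1: 1}
See 4: counts = {2: 2, 5: 2, 1: 1, 4: 1}
See 4: counts = {2: 2, 5: 2, 1: 1, 4: 2}
See 2: counts = {2: 3, 5: 2, 1: 1, 4: 2}

{2: 3, 5: 2, 1: 1, 4: 2}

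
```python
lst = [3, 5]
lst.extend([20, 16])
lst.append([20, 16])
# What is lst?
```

After line 1: lst = [3, 5]
After line 2 (extend unpacks [20, 16]): lst = [3, 5, 20, 16]
After line 3 (append adds [20, 16] as single element): lst = [3, 5, 20, 16, [20, 16]]

[3, 5, 20, 16, [20, 16]]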